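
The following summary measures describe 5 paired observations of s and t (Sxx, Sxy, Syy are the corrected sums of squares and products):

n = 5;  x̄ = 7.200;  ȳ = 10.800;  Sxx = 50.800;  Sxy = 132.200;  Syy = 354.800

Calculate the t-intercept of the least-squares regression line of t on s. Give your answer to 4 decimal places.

b = Sxy/Sxx = 132.2/50.8 = 2.602362
a = ȳ − b·x̄ = 10.8 − 2.602362·7.2 = -7.937008

-7.9370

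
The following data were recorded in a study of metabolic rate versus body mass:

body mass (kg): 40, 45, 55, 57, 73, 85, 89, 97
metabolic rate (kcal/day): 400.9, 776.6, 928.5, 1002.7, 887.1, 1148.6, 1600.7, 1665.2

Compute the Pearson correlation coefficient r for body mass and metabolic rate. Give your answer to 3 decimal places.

0.906

n = 8, Σx = 541, Σy = 8410.3, Σxy = 625580.4, Σx² = 39783, Σy² = 10072707.81
Sxx = Σx² − (Σx)²/n = 39783 − 36585.125 = 3197.875
Sxy = Σxy − (Σx)(Σy)/n = 625580.4 − 568746.5375 = 56833.8625
Syy = Σy² − (Σy)²/n = 10072707.81 − 8841643.26125 = 1231064.54875
r = Sxy/√(Sxx·Syy) = 56833.8625/√(3936790543.833906) = 56833.8625/62743.848653 = 0.905808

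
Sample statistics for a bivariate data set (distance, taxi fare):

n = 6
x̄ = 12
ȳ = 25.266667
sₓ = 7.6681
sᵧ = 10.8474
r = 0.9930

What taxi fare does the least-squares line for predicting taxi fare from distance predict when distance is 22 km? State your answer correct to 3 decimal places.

39.314

b = r · sᵧ/sₓ = 0.993 · 10.8474/7.6681 = 1.404711
a = ȳ − b·x̄ = 25.266667 − 1.404711·12 = 8.410129
ŷ(22) = a + b·22 = 8.410129 + 1.404711·22 = 39.313782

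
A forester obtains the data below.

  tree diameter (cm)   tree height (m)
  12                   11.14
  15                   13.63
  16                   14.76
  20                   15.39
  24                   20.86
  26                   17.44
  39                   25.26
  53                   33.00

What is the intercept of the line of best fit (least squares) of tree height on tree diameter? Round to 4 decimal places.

5.9011

n = 8, Σx = 205, Σy = 151.48, Σxy = 4570.31, Σx² = 6607
Sxx = Σx² − (Σx)²/n = 6607 − 5253.125 = 1353.875
Sxy = Σxy − (Σx)(Σy)/n = 4570.31 − 3881.675 = 688.635
b = Sxy/Sxx = 688.635/1353.875 = 0.508640
a = ȳ − b·x̄ = 18.935 − 0.508640·25.625 = 5.901100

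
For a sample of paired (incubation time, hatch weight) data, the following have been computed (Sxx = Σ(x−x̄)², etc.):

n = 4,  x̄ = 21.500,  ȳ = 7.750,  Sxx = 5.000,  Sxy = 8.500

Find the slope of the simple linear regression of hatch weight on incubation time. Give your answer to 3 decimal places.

b = Sxy/Sxx = 8.5/5 = 1.7

1.700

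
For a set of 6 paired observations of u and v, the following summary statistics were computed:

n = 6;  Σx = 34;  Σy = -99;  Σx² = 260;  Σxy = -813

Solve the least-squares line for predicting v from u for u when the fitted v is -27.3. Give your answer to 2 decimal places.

8.55

Sxx = Σx² − (Σx)²/n = 260 − 192.666667 = 67.333333
Sxy = Σxy − (Σx)(Σy)/n = -813 − (-561) = -252
b = Sxy/Sxx = -252/67.333333 = -3.742574
a = ȳ − b·x̄ = -16.5 − (-3.742574)·5.666667 = 4.707921
Set a + b·x = -27.3: x = (-27.3 − 4.707921) / (-3.742574) = 8.552381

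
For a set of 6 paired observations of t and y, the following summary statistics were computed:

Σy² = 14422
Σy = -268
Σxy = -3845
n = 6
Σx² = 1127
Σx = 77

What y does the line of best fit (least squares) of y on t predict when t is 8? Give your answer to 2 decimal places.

Sxx = Σx² − (Σx)²/n = 1127 − 988.166667 = 138.833333
Sxy = Σxy − (Σx)(Σy)/n = -3845 − (-3439.333333) = -405.666667
b = Sxy/Sxx = -405.666667/138.833333 = -2.921969
a = ȳ − b·x̄ = -44.666667 − (-2.921969)·12.833333 = -7.168067
ŷ(8) = a + b·8 = -7.168067 + (-2.921969)·8 = -30.543818

-30.54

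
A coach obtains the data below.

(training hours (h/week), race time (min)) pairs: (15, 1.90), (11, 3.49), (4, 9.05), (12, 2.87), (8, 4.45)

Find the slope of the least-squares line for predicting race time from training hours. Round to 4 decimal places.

-0.6353

n = 5, Σx = 50, Σy = 21.76, Σxy = 173.13, Σx² = 570
Sxx = Σx² − (Σx)²/n = 570 − 500 = 70
Sxy = Σxy − (Σx)(Σy)/n = 173.13 − 217.6 = -44.47
b = Sxy/Sxx = -44.47/70 = -0.635286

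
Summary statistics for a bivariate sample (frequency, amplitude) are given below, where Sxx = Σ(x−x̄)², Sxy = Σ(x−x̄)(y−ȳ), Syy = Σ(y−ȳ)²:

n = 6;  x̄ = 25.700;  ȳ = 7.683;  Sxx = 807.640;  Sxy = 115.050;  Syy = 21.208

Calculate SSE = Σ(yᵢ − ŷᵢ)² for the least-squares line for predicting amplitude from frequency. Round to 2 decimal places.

4.82

b = Sxy/Sxx = 115.05/807.64 = 0.142452
SSE = Syy − b·Sxy = 21.208 − 0.142452·115.05 = 4.818888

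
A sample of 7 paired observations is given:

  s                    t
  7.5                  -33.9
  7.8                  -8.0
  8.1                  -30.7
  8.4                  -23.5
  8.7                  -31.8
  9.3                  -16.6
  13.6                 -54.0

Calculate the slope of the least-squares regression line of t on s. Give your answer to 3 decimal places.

n = 7, Σx = 63.4, Σy = -198.5, Σxy = -1928.16, Σx² = 600.4
Sxx = Σx² − (Σx)²/n = 600.4 − 574.222857 = 26.177143
Sxy = Σxy − (Σx)(Σy)/n = -1928.16 − (-1797.842857) = -130.317143
b = Sxy/Sxx = -130.317143/26.177143 = -4.978280

-4.978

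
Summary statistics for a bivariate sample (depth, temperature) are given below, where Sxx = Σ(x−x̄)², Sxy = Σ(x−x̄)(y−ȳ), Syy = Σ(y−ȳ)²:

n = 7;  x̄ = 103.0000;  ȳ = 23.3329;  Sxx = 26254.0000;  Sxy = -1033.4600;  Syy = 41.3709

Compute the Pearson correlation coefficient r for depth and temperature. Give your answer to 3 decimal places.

-0.992

r = Sxy/√(Sxx·Syy) = -1033.46/√(1086151.6086) = -1033.46/1042.185976 = -0.991627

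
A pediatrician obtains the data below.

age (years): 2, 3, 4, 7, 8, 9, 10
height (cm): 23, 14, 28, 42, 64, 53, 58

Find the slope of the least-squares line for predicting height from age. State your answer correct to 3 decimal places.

n = 7, Σx = 43, Σy = 282, Σxy = 2063, Σx² = 323
Sxx = Σx² − (Σx)²/n = 323 − 264.142857 = 58.857143
Sxy = Σxy − (Σx)(Σy)/n = 2063 − 1732.285714 = 330.714286
b = Sxy/Sxx = 330.714286/58.857143 = 5.618932

5.619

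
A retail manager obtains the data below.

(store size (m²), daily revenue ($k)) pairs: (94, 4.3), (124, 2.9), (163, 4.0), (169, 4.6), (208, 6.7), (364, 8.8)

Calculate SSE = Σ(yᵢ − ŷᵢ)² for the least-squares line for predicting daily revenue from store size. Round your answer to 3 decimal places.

3.726

n = 6, Σx = 1122, Σy = 31.3, Σxy = 6790, Σx² = 255102, Σy² = 186.39
Sxx = Σx² − (Σx)²/n = 255102 − 209814 = 45288
Sxy = Σxy − (Σx)(Σy)/n = 6790 − 5853.1 = 936.9
Syy = Σy² − (Σy)²/n = 186.39 − 163.281667 = 23.108333
b = Sxy/Sxx = 936.9/45288 = 0.020688
SSE = Syy − b·Sxy = 23.108333 − 0.020688·936.9 = 3.726121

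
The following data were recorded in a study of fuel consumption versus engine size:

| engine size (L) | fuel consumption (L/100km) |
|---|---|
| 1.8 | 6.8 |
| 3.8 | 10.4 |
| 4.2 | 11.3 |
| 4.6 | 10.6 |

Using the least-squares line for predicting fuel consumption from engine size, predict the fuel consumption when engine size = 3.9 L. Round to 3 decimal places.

n = 4, Σx = 14.4, Σy = 39.1, Σxy = 147.98, Σx² = 56.48
Sxx = Σx² − (Σx)²/n = 56.48 − 51.84 = 4.64
Sxy = Σxy − (Σx)(Σy)/n = 147.98 − 140.76 = 7.22
b = Sxy/Sxx = 7.22/4.64 = 1.556034
a = ȳ − b·x̄ = 9.775 − 1.556034·3.6 = 4.173276
ŷ(3.9) = a + b·3.9 = 4.173276 + 1.556034·3.9 = 10.241810

10.242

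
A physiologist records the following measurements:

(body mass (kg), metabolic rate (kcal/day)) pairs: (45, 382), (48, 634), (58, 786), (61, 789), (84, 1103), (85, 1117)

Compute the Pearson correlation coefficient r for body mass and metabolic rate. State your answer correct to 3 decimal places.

n = 6, Σx = 381, Σy = 4811, Σxy = 328936, Σx² = 25695, Σy² = 4252495
Sxx = Σx² − (Σx)²/n = 25695 − 24193.5 = 1501.5
Sxy = Σxy − (Σx)(Σy)/n = 328936 − 305498.5 = 23437.5
Syy = Σy² − (Σy)²/n = 4252495 − 3857620.166667 = 394874.833333
r = Sxy/√(Sxx·Syy) = 23437.5/√(592904562.25) = 23437.5/24349.631666 = 0.962540

0.963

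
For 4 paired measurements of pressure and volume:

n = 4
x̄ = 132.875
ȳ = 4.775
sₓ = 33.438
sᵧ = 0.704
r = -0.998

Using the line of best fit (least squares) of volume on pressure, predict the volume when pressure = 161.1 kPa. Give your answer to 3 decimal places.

4.182

b = r · sᵧ/sₓ = -0.998 · 0.704/33.438 = -0.021012
a = ȳ − b·x̄ = 4.775 − (-0.021012)·132.875 = 7.566941
ŷ(161.1) = a + b·161.1 = 7.566941 + (-0.021012)·161.1 = 4.181942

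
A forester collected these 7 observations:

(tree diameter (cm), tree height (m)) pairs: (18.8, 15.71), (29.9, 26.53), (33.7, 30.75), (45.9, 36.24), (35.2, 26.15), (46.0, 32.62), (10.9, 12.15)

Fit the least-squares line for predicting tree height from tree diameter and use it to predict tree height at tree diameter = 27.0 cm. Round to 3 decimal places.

22.804

n = 7, Σx = 220.4, Σy = 180.15, Σxy = 6341.721, Σx² = 7963.8
Sxx = Σx² − (Σx)²/n = 7963.8 − 6939.451429 = 1024.348571
Sxy = Σxy − (Σx)(Σy)/n = 6341.721 − 5672.151429 = 669.569571
b = Sxy/Sxx = 669.569571/1024.348571 = 0.653654
a = ȳ − b·x̄ = 25.735714 − 0.653654·31.485714 = 5.154950
ŷ(27.0) = a + b·27.0 = 5.154950 + 0.653654·27 = 22.803609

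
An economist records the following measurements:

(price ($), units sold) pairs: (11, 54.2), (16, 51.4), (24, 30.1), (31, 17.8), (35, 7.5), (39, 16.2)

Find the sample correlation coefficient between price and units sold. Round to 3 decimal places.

-0.955

n = 6, Σx = 156, Σy = 177.2, Σxy = 3587.1, Σx² = 4660, Σy² = 7121.14
Sxx = Σx² − (Σx)²/n = 4660 − 4056 = 604
Sxy = Σxy − (Σx)(Σy)/n = 3587.1 − 4607.2 = -1020.1
Syy = Σy² − (Σy)²/n = 7121.14 − 5233.306667 = 1887.833333
r = Sxy/√(Sxx·Syy) = -1020.1/√(1140251.333333) = -1020.1/1067.825516 = -0.955306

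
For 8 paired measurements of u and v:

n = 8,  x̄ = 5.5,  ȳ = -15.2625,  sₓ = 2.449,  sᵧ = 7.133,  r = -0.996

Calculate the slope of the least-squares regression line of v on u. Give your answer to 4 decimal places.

b = r · sᵧ/sₓ = -0.996 · 7.133/2.449 = -2.900967

-2.9010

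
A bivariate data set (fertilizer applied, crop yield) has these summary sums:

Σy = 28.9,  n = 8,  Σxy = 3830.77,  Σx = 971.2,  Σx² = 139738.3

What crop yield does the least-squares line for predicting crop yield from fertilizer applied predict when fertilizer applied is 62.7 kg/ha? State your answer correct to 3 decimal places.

Sxx = Σx² − (Σx)²/n = 139738.3 − 117903.68 = 21834.62
Sxy = Σxy − (Σx)(Σy)/n = 3830.77 − 3508.46 = 322.31
b = Sxy/Sxx = 322.31/21834.62 = 0.014761
a = ȳ − b·x̄ = 3.6125 − 0.014761·121.4 = 1.820464
ŷ(62.7) = a + b·62.7 = 1.820464 + 0.014761·62.7 = 2.746005

2.746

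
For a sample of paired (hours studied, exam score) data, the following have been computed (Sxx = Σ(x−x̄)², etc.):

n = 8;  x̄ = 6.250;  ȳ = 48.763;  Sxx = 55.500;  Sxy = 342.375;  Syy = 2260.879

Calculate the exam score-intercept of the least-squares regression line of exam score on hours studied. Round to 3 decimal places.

10.207

b = Sxy/Sxx = 342.375/55.5 = 6.168919
a = ȳ − b·x̄ = 48.763 − 6.168919·6.25 = 10.207257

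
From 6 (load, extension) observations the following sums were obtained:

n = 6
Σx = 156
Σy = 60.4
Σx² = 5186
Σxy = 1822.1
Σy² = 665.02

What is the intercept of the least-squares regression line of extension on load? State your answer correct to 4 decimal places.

Sxx = Σx² − (Σx)²/n = 5186 − 4056 = 1130
Sxy = Σxy − (Σx)(Σy)/n = 1822.1 − 1570.4 = 251.7
b = Sxy/Sxx = 251.7/1130 = 0.222743
a = ȳ − b·x̄ = 10.066667 − 0.222743·26 = 4.275339

4.2753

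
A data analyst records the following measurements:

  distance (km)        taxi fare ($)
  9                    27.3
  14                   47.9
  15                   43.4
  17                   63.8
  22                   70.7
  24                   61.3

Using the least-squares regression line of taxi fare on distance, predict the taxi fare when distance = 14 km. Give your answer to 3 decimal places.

45.147

n = 6, Σx = 101, Σy = 314.4, Σxy = 5678.5, Σx² = 1851
Sxx = Σx² − (Σx)²/n = 1851 − 1700.166667 = 150.833333
Sxy = Σxy − (Σx)(Σy)/n = 5678.5 − 5292.4 = 386.1
b = Sxy/Sxx = 386.1/150.833333 = 2.559779
a = ȳ − b·x̄ = 52.4 − 2.559779·16.833333 = 9.310387
ŷ(14) = a + b·14 = 9.310387 + 2.559779·14 = 45.147293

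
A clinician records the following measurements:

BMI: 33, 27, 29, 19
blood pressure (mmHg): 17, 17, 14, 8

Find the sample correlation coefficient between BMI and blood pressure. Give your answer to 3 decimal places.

0.881

n = 4, Σx = 108, Σy = 56, Σxy = 1578, Σx² = 3020, Σy² = 838
Sxx = Σx² − (Σx)²/n = 3020 − 2916 = 104
Sxy = Σxy − (Σx)(Σy)/n = 1578 − 1512 = 66
Syy = Σy² − (Σy)²/n = 838 − 784 = 54
r = Sxy/√(Sxx·Syy) = 66/√(5616) = 66/74.939976 = 0.880705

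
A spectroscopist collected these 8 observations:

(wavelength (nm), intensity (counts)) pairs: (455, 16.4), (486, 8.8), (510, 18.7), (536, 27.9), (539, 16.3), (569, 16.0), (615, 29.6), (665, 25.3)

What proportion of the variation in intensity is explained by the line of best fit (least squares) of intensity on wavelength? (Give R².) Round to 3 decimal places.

n = 8, Σx = 4375, Σy = 159, Σxy = 89148.4, Σx² = 2425349, Σy² = 3512.44
Sxx = Σx² − (Σx)²/n = 2425349 − 2392578.125 = 32770.875
Sxy = Σxy − (Σx)(Σy)/n = 89148.4 − 86953.125 = 2195.275
Syy = Σy² − (Σy)²/n = 3512.44 − 3160.125 = 352.315
R² = Sxy²/(Sxx·Syy) = (2195.275)²/(32770.875·352.315) = 0.417406

0.417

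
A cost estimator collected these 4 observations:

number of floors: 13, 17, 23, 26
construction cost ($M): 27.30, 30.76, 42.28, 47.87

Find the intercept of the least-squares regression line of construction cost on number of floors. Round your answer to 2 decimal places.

n = 4, Σx = 79, Σy = 148.21, Σxy = 3094.88, Σx² = 1663
Sxx = Σx² − (Σx)²/n = 1663 − 1560.25 = 102.75
Sxy = Σxy − (Σx)(Σy)/n = 3094.88 − 2927.1475 = 167.7325
b = Sxy/Sxx = 167.7325/102.75 = 1.632433
a = ȳ − b·x̄ = 37.0525 − 1.632433·19.75 = 4.811946

4.81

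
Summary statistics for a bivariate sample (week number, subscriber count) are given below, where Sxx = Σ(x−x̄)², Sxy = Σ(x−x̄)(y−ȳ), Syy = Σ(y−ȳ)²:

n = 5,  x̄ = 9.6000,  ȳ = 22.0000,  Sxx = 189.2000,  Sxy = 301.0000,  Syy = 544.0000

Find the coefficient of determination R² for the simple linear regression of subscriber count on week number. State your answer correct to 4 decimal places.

R² = Sxy²/(Sxx·Syy) = (301)²/(189.2·544) = 0.880264

0.8803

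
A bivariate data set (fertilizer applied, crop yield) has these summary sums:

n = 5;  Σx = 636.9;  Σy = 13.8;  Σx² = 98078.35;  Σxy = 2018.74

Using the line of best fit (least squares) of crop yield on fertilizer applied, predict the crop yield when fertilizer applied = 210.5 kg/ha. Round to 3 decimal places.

4.039

Sxx = Σx² − (Σx)²/n = 98078.35 − 81128.322 = 16950.028
Sxy = Σxy − (Σx)(Σy)/n = 2018.74 − 1757.844 = 260.896
b = Sxy/Sxx = 260.896/16950.028 = 0.015392
a = ȳ − b·x̄ = 2.76 − 0.015392·127.38 = 0.799358
ŷ(210.5) = a + b·210.5 = 0.799358 + 0.015392·210.5 = 4.039389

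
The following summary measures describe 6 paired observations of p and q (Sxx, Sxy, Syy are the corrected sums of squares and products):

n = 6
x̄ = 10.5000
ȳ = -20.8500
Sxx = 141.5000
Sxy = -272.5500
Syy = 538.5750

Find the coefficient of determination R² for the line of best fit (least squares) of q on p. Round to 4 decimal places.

0.9747

R² = Sxy²/(Sxx·Syy) = (-272.55)²/(141.5·538.575) = 0.974742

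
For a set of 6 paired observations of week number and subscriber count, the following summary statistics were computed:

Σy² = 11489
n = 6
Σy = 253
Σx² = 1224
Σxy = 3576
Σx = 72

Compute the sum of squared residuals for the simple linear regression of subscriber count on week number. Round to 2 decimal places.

10.83

Sxx = Σx² − (Σx)²/n = 1224 − 864 = 360
Sxy = Σxy − (Σx)(Σy)/n = 3576 − 3036 = 540
Syy = Σy² − (Σy)²/n = 11489 − 10668.166667 = 820.833333
b = Sxy/Sxx = 540/360 = 1.5
SSE = Syy − b·Sxy = 820.833333 − 1.5·540 = 10.833333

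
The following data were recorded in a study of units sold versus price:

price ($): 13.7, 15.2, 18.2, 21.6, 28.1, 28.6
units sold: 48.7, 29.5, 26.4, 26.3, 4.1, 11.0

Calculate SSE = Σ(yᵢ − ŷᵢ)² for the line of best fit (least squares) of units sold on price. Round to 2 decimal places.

186.16

n = 6, Σx = 125.4, Σy = 146, Σxy = 2593.96, Σx² = 2824.1, Σy² = 4768.4
Sxx = Σx² − (Σx)²/n = 2824.1 − 2620.86 = 203.24
Sxy = Σxy − (Σx)(Σy)/n = 2593.96 − 3051.4 = -457.44
Syy = Σy² − (Σy)²/n = 4768.4 − 3552.666667 = 1215.733333
b = Sxy/Sxx = -457.44/203.24 = -2.250738
SSE = Syy − b·Sxy = 1215.733333 − (-2.250738)·(-457.44) = 186.155723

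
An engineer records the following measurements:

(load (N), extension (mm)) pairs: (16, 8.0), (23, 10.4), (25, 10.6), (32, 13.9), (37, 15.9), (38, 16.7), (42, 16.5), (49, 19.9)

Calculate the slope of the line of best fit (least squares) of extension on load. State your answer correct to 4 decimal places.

0.3647

n = 8, Σx = 262, Σy = 111.9, Σxy = 3968, Σx² = 9412
Sxx = Σx² − (Σx)²/n = 9412 − 8580.5 = 831.5
Sxy = Σxy − (Σx)(Σy)/n = 3968 − 3664.725 = 303.275
b = Sxy/Sxx = 303.275/831.5 = 0.364732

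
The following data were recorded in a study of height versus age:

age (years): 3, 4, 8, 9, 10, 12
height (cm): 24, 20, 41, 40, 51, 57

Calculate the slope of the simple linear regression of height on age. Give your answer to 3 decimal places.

n = 6, Σx = 46, Σy = 233, Σxy = 2034, Σx² = 414
Sxx = Σx² − (Σx)²/n = 414 − 352.666667 = 61.333333
Sxy = Σxy − (Σx)(Σy)/n = 2034 − 1786.333333 = 247.666667
b = Sxy/Sxx = 247.666667/61.333333 = 4.038043

4.038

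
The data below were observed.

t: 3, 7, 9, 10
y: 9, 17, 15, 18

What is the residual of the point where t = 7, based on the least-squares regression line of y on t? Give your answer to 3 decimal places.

n = 4, Σx = 29, Σy = 59, Σxy = 461, Σx² = 239
Sxx = Σx² − (Σx)²/n = 239 − 210.25 = 28.75
Sxy = Σxy − (Σx)(Σy)/n = 461 − 427.75 = 33.25
b = Sxy/Sxx = 33.25/28.75 = 1.156522
a = ȳ − b·x̄ = 14.75 − 1.156522·7.25 = 6.365217
ŷ(7) = 6.365217 + 1.156522·7 = 14.460870
residual = y − ŷ = 17 − 14.460870 = 2.539130

2.539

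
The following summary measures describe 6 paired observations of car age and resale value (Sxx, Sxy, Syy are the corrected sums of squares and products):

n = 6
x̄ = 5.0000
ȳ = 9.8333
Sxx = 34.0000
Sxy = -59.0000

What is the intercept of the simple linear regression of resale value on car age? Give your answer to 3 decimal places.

b = Sxy/Sxx = -59/34 = -1.735294
a = ȳ − b·x̄ = 9.8333 − (-1.735294)·5 = 18.509771

18.510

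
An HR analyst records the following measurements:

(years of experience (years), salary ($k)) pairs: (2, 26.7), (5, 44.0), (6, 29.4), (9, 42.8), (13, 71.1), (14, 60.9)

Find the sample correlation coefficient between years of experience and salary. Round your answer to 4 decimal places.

n = 6, Σx = 49, Σy = 274.9, Σxy = 2611.9, Σx² = 511, Σy² = 14109.11
Sxx = Σx² − (Σx)²/n = 511 − 400.166667 = 110.833333
Sxy = Σxy − (Σx)(Σy)/n = 2611.9 − 2245.016667 = 366.883333
Syy = Σy² − (Σy)²/n = 14109.11 − 12595.001667 = 1514.108333
r = Sxy/√(Sxx·Syy) = 366.883333/√(167813.673611) = 366.883333/409.650673 = 0.895600

0.8956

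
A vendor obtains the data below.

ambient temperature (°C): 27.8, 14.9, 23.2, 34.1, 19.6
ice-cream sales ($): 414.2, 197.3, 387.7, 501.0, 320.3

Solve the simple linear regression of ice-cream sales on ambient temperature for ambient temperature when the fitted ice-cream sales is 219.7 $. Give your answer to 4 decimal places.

n = 5, Σx = 119.6, Σy = 1820.5, Σxy = 46811.15, Σx² = 3080.06
Sxx = Σx² − (Σx)²/n = 3080.06 − 2860.832 = 219.228
Sxy = Σxy − (Σx)(Σy)/n = 46811.15 − 43546.36 = 3264.79
b = Sxy/Sxx = 3264.79/219.228 = 14.892213
a = ȳ − b·x̄ = 364.1 − 14.892213·23.92 = 7.878273
Set a + b·x = 219.7: x = (219.7 − 7.878273) / 14.892213 = 14.223657

14.2237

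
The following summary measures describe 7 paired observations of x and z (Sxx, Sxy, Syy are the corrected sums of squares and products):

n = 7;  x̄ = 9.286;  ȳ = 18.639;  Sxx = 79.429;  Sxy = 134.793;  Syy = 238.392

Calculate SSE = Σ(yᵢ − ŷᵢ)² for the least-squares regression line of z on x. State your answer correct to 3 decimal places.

b = Sxy/Sxx = 134.793/79.429 = 1.697025
SSE = Syy − b·Sxy = 238.392 − 1.697025·134.793 = 9.644907

9.645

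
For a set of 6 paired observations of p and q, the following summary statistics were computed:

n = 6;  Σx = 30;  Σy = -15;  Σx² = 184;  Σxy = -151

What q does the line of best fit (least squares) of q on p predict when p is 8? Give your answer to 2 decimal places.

-9.21

Sxx = Σx² − (Σx)²/n = 184 − 150 = 34
Sxy = Σxy − (Σx)(Σy)/n = -151 − (-75) = -76
b = Sxy/Sxx = -76/34 = -2.235294
a = ȳ − b·x̄ = -2.5 − (-2.235294)·5 = 8.676471
ŷ(8) = a + b·8 = 8.676471 + (-2.235294)·8 = -9.205882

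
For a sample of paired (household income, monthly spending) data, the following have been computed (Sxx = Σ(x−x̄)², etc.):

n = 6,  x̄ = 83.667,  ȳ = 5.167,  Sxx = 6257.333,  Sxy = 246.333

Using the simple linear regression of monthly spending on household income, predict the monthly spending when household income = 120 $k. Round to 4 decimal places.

6.5973

b = Sxy/Sxx = 246.333/6257.333 = 0.039367
a = ȳ − b·x̄ = 5.167 − 0.039367·83.667 = 1.873274
ŷ(120) = a + b·120 = 1.873274 + 0.039367·120 = 6.597325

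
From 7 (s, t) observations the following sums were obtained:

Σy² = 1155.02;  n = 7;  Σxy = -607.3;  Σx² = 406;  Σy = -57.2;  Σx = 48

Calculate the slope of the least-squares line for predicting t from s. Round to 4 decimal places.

-2.7983

Sxx = Σx² − (Σx)²/n = 406 − 329.142857 = 76.857143
Sxy = Σxy − (Σx)(Σy)/n = -607.3 − (-392.228571) = -215.071429
b = Sxy/Sxx = -215.071429/76.857143 = -2.798327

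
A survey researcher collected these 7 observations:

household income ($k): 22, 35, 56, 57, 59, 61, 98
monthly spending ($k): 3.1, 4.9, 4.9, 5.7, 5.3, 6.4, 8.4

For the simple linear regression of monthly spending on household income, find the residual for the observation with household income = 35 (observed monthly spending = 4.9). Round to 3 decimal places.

0.697

n = 7, Σx = 388, Σy = 38.7, Σxy = 2365.3, Σx² = 24900
Sxx = Σx² − (Σx)²/n = 24900 − 21506.285714 = 3393.714286
Sxy = Σxy − (Σx)(Σy)/n = 2365.3 − 2145.085714 = 220.214286
b = Sxy/Sxx = 220.214286/3393.714286 = 0.064889
a = ȳ − b·x̄ = 5.528571 − 0.064889·55.428571 = 1.931874
ŷ(35) = 1.931874 + 0.064889·35 = 4.202985
residual = y − ŷ = 4.9 − 4.202985 = 0.697015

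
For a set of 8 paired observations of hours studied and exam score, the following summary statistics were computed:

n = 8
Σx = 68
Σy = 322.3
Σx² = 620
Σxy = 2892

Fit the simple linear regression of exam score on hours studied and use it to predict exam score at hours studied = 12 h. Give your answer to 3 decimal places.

Sxx = Σx² − (Σx)²/n = 620 − 578 = 42
Sxy = Σxy − (Σx)(Σy)/n = 2892 − 2739.55 = 152.45
b = Sxy/Sxx = 152.45/42 = 3.629762
a = ȳ − b·x̄ = 40.2875 − 3.629762·8.5 = 9.434524
ŷ(12) = a + b·12 = 9.434524 + 3.629762·12 = 52.991667

52.992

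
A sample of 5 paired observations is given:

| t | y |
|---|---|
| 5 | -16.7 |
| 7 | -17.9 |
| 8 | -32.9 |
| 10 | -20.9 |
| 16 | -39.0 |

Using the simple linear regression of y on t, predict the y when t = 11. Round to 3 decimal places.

n = 5, Σx = 46, Σy = -127.4, Σxy = -1305, Σx² = 494
Sxx = Σx² − (Σx)²/n = 494 − 423.2 = 70.8
Sxy = Σxy − (Σx)(Σy)/n = -1305 − (-1172.08) = -132.92
b = Sxy/Sxx = -132.92/70.8 = -1.877401
a = ȳ − b·x̄ = -25.48 − (-1.877401)·9.2 = -8.207910
ŷ(11) = a + b·11 = -8.207910 + (-1.877401)·11 = -28.859322

-28.859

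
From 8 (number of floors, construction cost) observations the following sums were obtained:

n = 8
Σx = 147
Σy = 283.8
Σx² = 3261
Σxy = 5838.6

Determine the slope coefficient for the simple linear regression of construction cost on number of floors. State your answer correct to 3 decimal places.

1.114

Sxx = Σx² − (Σx)²/n = 3261 − 2701.125 = 559.875
Sxy = Σxy − (Σx)(Σy)/n = 5838.6 − 5214.825 = 623.775
b = Sxy/Sxx = 623.775/559.875 = 1.114133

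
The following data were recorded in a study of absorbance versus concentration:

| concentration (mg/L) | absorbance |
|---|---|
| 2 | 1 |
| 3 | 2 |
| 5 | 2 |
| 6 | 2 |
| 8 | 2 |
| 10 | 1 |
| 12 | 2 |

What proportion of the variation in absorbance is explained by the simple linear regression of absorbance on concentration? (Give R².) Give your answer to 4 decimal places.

0.0115

n = 7, Σx = 46, Σy = 12, Σxy = 80, Σx² = 382, Σy² = 22
Sxx = Σx² − (Σx)²/n = 382 − 302.285714 = 79.714286
Sxy = Σxy − (Σx)(Σy)/n = 80 − 78.857143 = 1.142857
Syy = Σy² − (Σy)²/n = 22 − 20.571429 = 1.428571
R² = Sxy²/(Sxx·Syy) = (1.142857)²/(79.714286·1.428571) = 0.011470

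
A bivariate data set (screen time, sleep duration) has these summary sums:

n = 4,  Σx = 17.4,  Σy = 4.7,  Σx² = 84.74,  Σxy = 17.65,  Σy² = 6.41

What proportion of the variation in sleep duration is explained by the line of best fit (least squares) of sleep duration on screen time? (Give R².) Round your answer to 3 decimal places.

0.973

Sxx = Σx² − (Σx)²/n = 84.74 − 75.69 = 9.05
Sxy = Σxy − (Σx)(Σy)/n = 17.65 − 20.445 = -2.795
Syy = Σy² − (Σy)²/n = 6.41 − 5.5225 = 0.8875
R² = Sxy²/(Sxx·Syy) = (-2.795)²/(9.05·0.8875) = 0.972628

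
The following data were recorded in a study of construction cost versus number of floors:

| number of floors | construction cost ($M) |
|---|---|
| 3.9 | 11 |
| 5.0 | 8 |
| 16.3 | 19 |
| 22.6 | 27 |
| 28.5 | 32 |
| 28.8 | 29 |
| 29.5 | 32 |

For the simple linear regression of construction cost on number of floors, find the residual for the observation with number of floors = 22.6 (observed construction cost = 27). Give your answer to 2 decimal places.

n = 7, Σx = 134.6, Σy = 158, Σxy = 3694, Σx² = 3328.6
Sxx = Σx² − (Σx)²/n = 3328.6 − 2588.165714 = 740.434286
Sxy = Σxy − (Σx)(Σy)/n = 3694 − 3038.114286 = 655.885714
b = Sxy/Sxx = 655.885714/740.434286 = 0.885812
a = ȳ − b·x̄ = 22.571429 − 0.885812·19.228571 = 5.538526
ŷ(22.6) = 5.538526 + 0.885812·22.6 = 25.557881
residual = y − ŷ = 27 − 25.557881 = 1.442119

1.44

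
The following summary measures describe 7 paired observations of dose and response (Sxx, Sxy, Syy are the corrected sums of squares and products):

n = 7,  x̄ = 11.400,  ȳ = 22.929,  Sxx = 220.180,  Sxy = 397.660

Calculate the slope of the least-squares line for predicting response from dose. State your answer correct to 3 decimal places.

b = Sxy/Sxx = 397.66/220.18 = 1.806068

1.806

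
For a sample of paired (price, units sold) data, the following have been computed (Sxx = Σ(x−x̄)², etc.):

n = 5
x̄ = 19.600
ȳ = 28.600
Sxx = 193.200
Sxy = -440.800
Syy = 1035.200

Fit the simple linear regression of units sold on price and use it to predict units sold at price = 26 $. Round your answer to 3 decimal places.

13.998

b = Sxy/Sxx = -440.8/193.2 = -2.281573
a = ȳ − b·x̄ = 28.6 − (-2.281573)·19.6 = 73.318841
ŷ(26) = a + b·26 = 73.318841 + (-2.281573)·26 = 13.997930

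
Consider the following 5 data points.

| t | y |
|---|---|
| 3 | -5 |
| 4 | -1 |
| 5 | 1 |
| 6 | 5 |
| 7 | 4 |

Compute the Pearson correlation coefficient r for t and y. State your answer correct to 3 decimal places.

0.943

n = 5, Σx = 25, Σy = 4, Σxy = 44, Σx² = 135, Σy² = 68
Sxx = Σx² − (Σx)²/n = 135 − 125 = 10
Sxy = Σxy − (Σx)(Σy)/n = 44 − 20 = 24
Syy = Σy² − (Σy)²/n = 68 − 3.2 = 64.8
r = Sxy/√(Sxx·Syy) = 24/√(648) = 24/25.455844 = 0.942809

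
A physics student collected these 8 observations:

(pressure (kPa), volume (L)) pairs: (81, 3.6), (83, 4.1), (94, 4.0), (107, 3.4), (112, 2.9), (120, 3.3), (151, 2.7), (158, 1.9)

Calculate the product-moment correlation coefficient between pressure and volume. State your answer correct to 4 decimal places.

-0.9059

n = 8, Σx = 906, Σy = 25.9, Σxy = 2800.4, Σx² = 108444, Σy² = 87.53
Sxx = Σx² − (Σx)²/n = 108444 − 102604.5 = 5839.5
Sxy = Σxy − (Σx)(Σy)/n = 2800.4 − 2933.175 = -132.775
Syy = Σy² − (Σy)²/n = 87.53 − 83.85125 = 3.67875
r = Sxy/√(Sxx·Syy) = -132.775/√(21482.060625) = -132.775/146.567597 = -0.905896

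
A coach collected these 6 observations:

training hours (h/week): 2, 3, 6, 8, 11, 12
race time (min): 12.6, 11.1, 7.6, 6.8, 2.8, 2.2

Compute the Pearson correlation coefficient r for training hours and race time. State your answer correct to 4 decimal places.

-0.9944

n = 6, Σx = 42, Σy = 43.1, Σxy = 215.7, Σx² = 378, Σy² = 398.65
Sxx = Σx² − (Σx)²/n = 378 − 294 = 84
Sxy = Σxy − (Σx)(Σy)/n = 215.7 − 301.7 = -86
Syy = Σy² − (Σy)²/n = 398.65 − 309.601667 = 89.048333
r = Sxy/√(Sxx·Syy) = -86/√(7480.06) = -86/86.487340 = -0.994365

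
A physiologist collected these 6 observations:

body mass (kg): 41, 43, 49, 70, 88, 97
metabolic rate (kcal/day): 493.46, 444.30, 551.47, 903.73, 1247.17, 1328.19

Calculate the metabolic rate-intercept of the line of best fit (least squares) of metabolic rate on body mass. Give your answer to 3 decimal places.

-220.633

n = 6, Σx = 388, Σy = 4968.32, Σxy = 368205.28, Σx² = 27984
Sxx = Σx² − (Σx)²/n = 27984 − 25090.666667 = 2893.333333
Sxy = Σxy − (Σx)(Σy)/n = 368205.28 − 321284.693333 = 46920.586667
b = Sxy/Sxx = 46920.586667/2893.333333 = 16.216793
a = ȳ − b·x̄ = 828.053333 − 16.216793·64.666667 = -220.632590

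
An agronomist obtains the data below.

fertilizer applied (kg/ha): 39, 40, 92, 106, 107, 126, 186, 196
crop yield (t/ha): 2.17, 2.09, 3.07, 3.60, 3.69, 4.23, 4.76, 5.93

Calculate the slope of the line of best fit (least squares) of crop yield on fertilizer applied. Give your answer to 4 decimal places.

0.0217

n = 8, Σx = 892, Σy = 29.54, Σxy = 3807.72, Σx² = 123158
Sxx = Σx² − (Σx)²/n = 123158 − 99458 = 23700
Sxy = Σxy − (Σx)(Σy)/n = 3807.72 − 3293.71 = 514.01
b = Sxy/Sxx = 514.01/23700 = 0.021688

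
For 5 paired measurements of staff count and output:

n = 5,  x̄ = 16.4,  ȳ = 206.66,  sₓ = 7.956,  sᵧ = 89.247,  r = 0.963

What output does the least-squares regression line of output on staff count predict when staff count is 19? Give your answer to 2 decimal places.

b = r · sᵧ/sₓ = 0.963 · 89.247/7.956 = 10.802521
a = ȳ − b·x̄ = 206.66 − 10.802521·16.4 = 29.498648
ŷ(19) = a + b·19 = 29.498648 + 10.802521·19 = 234.746556

234.75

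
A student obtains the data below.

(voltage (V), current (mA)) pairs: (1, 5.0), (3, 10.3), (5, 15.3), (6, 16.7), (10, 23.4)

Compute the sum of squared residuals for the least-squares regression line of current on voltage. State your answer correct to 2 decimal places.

n = 5, Σx = 25, Σy = 70.7, Σxy = 446.6, Σx² = 171, Σy² = 1191.63
Sxx = Σx² − (Σx)²/n = 171 − 125 = 46
Sxy = Σxy − (Σx)(Σy)/n = 446.6 − 353.5 = 93.1
Syy = Σy² − (Σy)²/n = 1191.63 − 999.698 = 191.932
b = Sxy/Sxx = 93.1/46 = 2.023913
SSE = Syy − b·Sxy = 191.932 − 2.023913·93.1 = 3.505696

3.51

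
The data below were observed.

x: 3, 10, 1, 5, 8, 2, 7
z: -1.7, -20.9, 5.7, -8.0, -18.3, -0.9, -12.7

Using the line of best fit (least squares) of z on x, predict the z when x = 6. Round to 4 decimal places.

-10.5936

n = 7, Σx = 36, Σy = -56.8, Σxy = -485.5, Σx² = 252
Sxx = Σx² − (Σx)²/n = 252 − 185.142857 = 66.857143
Sxy = Σxy − (Σx)(Σy)/n = -485.5 − (-292.114286) = -193.385714
b = Sxy/Sxx = -193.385714/66.857143 = -2.892521
a = ȳ − b·x̄ = -8.114286 − (-2.892521)·5.142857 = 6.761538
ŷ(6) = a + b·6 = 6.761538 + (-2.892521)·6 = -10.593590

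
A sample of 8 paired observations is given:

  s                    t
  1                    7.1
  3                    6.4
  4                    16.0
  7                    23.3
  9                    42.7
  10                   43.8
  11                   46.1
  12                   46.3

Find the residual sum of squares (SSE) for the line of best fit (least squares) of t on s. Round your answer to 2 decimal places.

n = 8, Σx = 57, Σy = 231.7, Σxy = 2138.4, Σx² = 521, Σy² = 8900.89
Sxx = Σx² − (Σx)²/n = 521 − 406.125 = 114.875
Sxy = Σxy − (Σx)(Σy)/n = 2138.4 − 1650.8625 = 487.5375
Syy = Σy² − (Σy)²/n = 8900.89 − 6710.61125 = 2190.27875
b = Sxy/Sxx = 487.5375/114.875 = 4.244070
SSE = Syy − b·Sxy = 2190.27875 − 4.244070·487.5375 = 121.135647

121.14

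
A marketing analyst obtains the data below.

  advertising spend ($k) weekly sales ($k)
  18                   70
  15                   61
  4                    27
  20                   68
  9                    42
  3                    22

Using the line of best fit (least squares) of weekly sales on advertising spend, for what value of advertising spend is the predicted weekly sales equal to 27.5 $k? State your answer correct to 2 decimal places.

4.26

n = 6, Σx = 69, Σy = 290, Σxy = 4087, Σx² = 1055
Sxx = Σx² − (Σx)²/n = 1055 − 793.5 = 261.5
Sxy = Σxy − (Σx)(Σy)/n = 4087 − 3335 = 752
b = Sxy/Sxx = 752/261.5 = 2.875717
a = ȳ − b·x̄ = 48.333333 − 2.875717·11.5 = 15.262588
Set a + b·x = 27.5: x = (27.5 − 15.262588) / 2.875717 = 4.255430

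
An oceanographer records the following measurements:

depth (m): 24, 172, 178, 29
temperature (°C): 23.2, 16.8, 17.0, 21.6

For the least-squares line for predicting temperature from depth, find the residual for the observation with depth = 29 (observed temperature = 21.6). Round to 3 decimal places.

-0.715

n = 4, Σx = 403, Σy = 78.6, Σxy = 7098.8, Σx² = 62685
Sxx = Σx² − (Σx)²/n = 62685 − 40602.25 = 22082.75
Sxy = Σxy − (Σx)(Σy)/n = 7098.8 − 7918.95 = -820.15
b = Sxy/Sxx = -820.15/22082.75 = -0.037140
a = ȳ − b·x̄ = 19.65 − (-0.037140)·100.75 = 23.391840
ŷ(29) = 23.391840 + (-0.037140)·29 = 22.314784
residual = y − ŷ = 21.6 − 22.314784 = -0.714784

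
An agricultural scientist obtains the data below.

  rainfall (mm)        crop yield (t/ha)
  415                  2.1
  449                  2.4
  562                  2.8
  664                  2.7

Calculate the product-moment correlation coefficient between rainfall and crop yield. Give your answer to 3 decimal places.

0.842

n = 4, Σx = 2090, Σy = 10, Σxy = 5315.5, Σx² = 1130566, Σy² = 25.3
Sxx = Σx² − (Σx)²/n = 1130566 − 1092025 = 38541
Sxy = Σxy − (Σx)(Σy)/n = 5315.5 − 5225 = 90.5
Syy = Σy² − (Σy)²/n = 25.3 − 25 = 0.3
r = Sxy/√(Sxx·Syy) = 90.5/√(11562.3) = 90.5/107.528136 = 0.841640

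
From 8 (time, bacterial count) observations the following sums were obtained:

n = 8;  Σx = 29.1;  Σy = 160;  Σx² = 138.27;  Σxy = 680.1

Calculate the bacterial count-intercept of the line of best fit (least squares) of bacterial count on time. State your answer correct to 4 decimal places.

Sxx = Σx² − (Σx)²/n = 138.27 − 105.85125 = 32.41875
Sxy = Σxy − (Σx)(Σy)/n = 680.1 − 582 = 98.1
b = Sxy/Sxx = 98.1/32.41875 = 3.026027
a = ȳ − b·x̄ = 20 − 3.026027·3.6375 = 8.992828

8.9928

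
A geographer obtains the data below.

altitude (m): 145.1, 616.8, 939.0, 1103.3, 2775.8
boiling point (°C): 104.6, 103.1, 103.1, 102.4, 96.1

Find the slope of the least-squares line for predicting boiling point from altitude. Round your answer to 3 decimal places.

n = 5, Σx = 5580, Σy = 509.3, Σxy = 555312.74, Σx² = 10205553.78
Sxx = Σx² − (Σx)²/n = 10205553.78 − 6227280 = 3978273.78
Sxy = Σxy − (Σx)(Σy)/n = 555312.74 − 568378.8 = -13066.06
b = Sxy/Sxx = -13066.06/3978273.78 = -0.003284

-0.003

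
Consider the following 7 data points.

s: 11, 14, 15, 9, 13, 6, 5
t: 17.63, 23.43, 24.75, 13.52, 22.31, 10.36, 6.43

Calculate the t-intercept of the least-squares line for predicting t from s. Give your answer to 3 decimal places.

-1.748

n = 7, Σx = 73, Σy = 118.43, Σxy = 1399.22, Σx² = 853
Sxx = Σx² − (Σx)²/n = 853 − 761.285714 = 91.714286
Sxy = Σxy − (Σx)(Σy)/n = 1399.22 − 1235.055714 = 164.164286
b = Sxy/Sxx = 164.164286/91.714286 = 1.789953
a = ȳ − b·x̄ = 16.918571 − 1.789953·10.428571 = -1.748084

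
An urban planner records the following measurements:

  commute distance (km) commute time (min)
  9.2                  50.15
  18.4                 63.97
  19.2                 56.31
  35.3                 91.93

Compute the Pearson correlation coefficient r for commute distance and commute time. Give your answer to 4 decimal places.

n = 4, Σx = 82.1, Σy = 262.36, Σxy = 5964.709, Σx² = 2037.93, Σy² = 18229.1244
Sxx = Σx² − (Σx)²/n = 2037.93 − 1685.1025 = 352.8275
Sxy = Σxy − (Σx)(Σy)/n = 5964.709 − 5384.939 = 579.77
Syy = Σy² − (Σy)²/n = 18229.1244 − 17208.1924 = 1020.932
r = Sxy/√(Sxx·Syy) = 579.77/√(360212.88523) = 579.77/600.177378 = 0.965998

0.9660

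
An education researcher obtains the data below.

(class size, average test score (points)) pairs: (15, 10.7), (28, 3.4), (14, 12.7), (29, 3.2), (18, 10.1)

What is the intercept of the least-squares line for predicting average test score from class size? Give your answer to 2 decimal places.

20.69

n = 5, Σx = 104, Σy = 40.1, Σxy = 708.1, Σx² = 2370
Sxx = Σx² − (Σx)²/n = 2370 − 2163.2 = 206.8
Sxy = Σxy − (Σx)(Σy)/n = 708.1 − 834.08 = -125.98
b = Sxy/Sxx = -125.98/206.8 = -0.609188
a = ȳ − b·x̄ = 8.02 − (-0.609188)·20.8 = 20.691103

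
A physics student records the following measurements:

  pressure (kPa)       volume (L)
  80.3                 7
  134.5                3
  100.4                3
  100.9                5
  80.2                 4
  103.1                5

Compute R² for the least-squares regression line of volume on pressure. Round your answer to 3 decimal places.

n = 6, Σx = 599.4, Σy = 27, Σxy = 2607.6, Σx² = 61860.96, Σy² = 133
Sxx = Σx² − (Σx)²/n = 61860.96 − 59880.06 = 1980.9
Sxy = Σxy − (Σx)(Σy)/n = 2607.6 − 2697.3 = -89.7
Syy = Σy² − (Σy)²/n = 133 − 121.5 = 11.5
R² = Sxy²/(Sxx·Syy) = (-89.7)²/(1980.9·11.5) = 0.353203

0.353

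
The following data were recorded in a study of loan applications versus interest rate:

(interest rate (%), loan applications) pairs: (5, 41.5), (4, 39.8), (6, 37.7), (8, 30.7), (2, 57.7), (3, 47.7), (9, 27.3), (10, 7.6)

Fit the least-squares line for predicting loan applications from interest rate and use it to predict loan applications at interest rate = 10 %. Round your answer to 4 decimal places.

n = 8, Σx = 47, Σy = 290, Σxy = 1418.7, Σx² = 335
Sxx = Σx² − (Σx)²/n = 335 − 276.125 = 58.875
Sxy = Σxy − (Σx)(Σy)/n = 1418.7 − 1703.75 = -285.05
b = Sxy/Sxx = -285.05/58.875 = -4.841614
a = ȳ − b·x̄ = 36.25 − (-4.841614)·5.875 = 64.694480
ŷ(10) = a + b·10 = 64.694480 + (-4.841614)·10 = 16.278344

16.2783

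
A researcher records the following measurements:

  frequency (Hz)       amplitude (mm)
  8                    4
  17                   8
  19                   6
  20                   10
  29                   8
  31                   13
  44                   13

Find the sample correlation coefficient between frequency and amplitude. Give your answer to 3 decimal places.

n = 7, Σx = 168, Σy = 62, Σxy = 1689, Σx² = 4852, Σy² = 618
Sxx = Σx² − (Σx)²/n = 4852 − 4032 = 820
Sxy = Σxy − (Σx)(Σy)/n = 1689 − 1488 = 201
Syy = Σy² − (Σy)²/n = 618 − 549.142857 = 68.857143
r = Sxy/√(Sxx·Syy) = 201/√(56462.857143) = 201/237.619143 = 0.845891

0.846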